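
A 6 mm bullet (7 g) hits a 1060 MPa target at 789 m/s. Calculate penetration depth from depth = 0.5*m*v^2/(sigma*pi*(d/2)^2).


A = pi*(d/2)^2 = pi*(6/2)^2 = 28.2743 mm^2
E = 0.5*m*v^2 = 0.5*0.007*789^2 = 2178.82 J
depth = E/(sigma*A) = 2178.82 J / (1060 MPa * 28.2743 mm^2) = 2178.82/(1060 * 28.2743) m = 0.0726982 m ≈ 72.7 mm

72.7 mm


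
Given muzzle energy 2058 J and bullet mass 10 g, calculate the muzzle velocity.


v = sqrt(2*E/m) = sqrt(2*2058/0.01) = 641.6 m/s

641.6 m/s


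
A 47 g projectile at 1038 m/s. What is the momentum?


p = m*v = 0.047*1038 = 48.79 kg·m/s

48.79 kg·m/s


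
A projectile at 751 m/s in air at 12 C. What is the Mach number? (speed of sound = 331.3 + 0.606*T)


a = 331.3 + 0.606*(12) = 338.572 m/s
M = v/a = 751/338.572 = 2.218

2.218


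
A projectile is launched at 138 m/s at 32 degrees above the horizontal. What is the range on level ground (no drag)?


R = v0^2 * sin(2*theta) / g = 138^2 * sin(2*32°) / 9.81 = 1745 m

1745 m


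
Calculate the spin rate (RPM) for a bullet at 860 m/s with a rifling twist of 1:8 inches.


twist_m = 8*0.0254 = 0.2032 m
spin = v/twist = 860/0.2032 = 4232.283 rev/s
RPM = spin*60 = 4232.283*60 ≈ 253937 RPM

253937 RPM


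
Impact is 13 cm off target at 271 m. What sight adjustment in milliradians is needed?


1 mrad subtends 1 cm per 10 m of range, so adj = error_cm / (dist_m / 10) = 13 / (271/10) = 0.4797 mrad

0.4797 mrad


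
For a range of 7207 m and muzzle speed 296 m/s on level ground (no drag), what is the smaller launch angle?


sin(2*theta) = R*g/v0^2 = 7207*9.81/296^2 = 0.806938, theta = arcsin(0.806938)/2 = 26.9°

26.9 degrees


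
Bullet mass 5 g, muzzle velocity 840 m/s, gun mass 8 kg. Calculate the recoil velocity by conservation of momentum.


v_recoil = m_p * v_p / m_gun = 0.005 * 840 / 8 = 0.525 m/s

0.525 m/s


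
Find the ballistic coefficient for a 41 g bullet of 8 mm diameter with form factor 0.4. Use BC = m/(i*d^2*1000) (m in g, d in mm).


BC = m/(i*d^2*1000) = 41/(0.4 * 8^2 * 1000) = 0.001602

0.001602


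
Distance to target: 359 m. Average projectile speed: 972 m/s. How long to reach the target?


t = d/v = 359/972 = 0.3693 s

0.3693 s


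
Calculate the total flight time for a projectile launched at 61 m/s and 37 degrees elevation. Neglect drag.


T = 2*v0*sin(theta)/g = 2*61*sin(37°)/9.81 = 7.484 s

7.484 s


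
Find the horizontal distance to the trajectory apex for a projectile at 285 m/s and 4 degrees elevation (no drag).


R = v0^2*sin(2*theta)/g = 285^2*sin(2*4°)/9.81 = 1152.33 m
apex_dist = R/2 = 1152.33/2 = 576.2 m

576.2 m


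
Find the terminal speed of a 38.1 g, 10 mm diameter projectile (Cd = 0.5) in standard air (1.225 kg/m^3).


A = pi*(d/2)^2 = pi*(10/2000)^2 = 7.85398e-05 m^2
vt = sqrt(2mg/(Cd*rho*A)) = sqrt(2*0.0381*9.81/(0.5 * 1.225 * 7.85398e-05)) = 124.7 m/s

124.7 m/s


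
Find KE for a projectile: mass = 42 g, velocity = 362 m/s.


E = 0.5*m*v^2 = 0.5*0.042*362^2 = 2752 J

2752 J


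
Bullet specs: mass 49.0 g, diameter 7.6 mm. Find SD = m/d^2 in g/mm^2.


SD = m/d^2 = 49.0/7.6^2 = 0.8483 g/mm^2

0.8483 g/mm^2


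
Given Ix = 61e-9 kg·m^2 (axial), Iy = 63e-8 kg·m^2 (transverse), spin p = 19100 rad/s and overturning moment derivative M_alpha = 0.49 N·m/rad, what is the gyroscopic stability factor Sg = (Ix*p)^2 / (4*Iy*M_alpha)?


Sg = Ix^2 * p^2 / (4 * Iy * M_alpha) = (61e-9)^2 * 19100^2 / (4 * 63e-8 * 0.49) = 1.099

1.099


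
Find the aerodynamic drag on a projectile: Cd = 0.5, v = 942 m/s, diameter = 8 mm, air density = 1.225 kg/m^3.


A = pi*(d/2)^2 = pi*(8/2000)^2 = 5.02655e-05 m^2
Fd = 0.5*Cd*rho*A*v^2 = 0.5*0.5*1.225*5.02655e-05*942^2 = 13.66 N

13.66 N


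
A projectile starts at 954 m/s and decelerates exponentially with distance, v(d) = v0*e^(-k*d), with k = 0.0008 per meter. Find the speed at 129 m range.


v = v0*exp(-k*d) = 954*exp(-0.0008*129) = 860.5 m/s

860.5 m/s


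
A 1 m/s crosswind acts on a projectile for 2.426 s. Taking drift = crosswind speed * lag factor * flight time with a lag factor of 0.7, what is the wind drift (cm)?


drift = v_wind * lag * t = 1 * 0.7 * 2.426 = 1.6982 m ≈ 169.8 cm

169.8 cm


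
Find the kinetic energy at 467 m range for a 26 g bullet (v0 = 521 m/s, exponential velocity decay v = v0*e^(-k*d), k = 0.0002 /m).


v = v0*exp(-k*d) = 521*exp(-0.0002*467) = 474.542 m/s
E = 0.5*m*v^2 = 0.5*0.026*474.542^2 = 2927 J

2927 J


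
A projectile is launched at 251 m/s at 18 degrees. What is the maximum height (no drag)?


H = (v0*sin(theta))^2 / (2g) = (251*sin(18°))^2 / (2*9.81) = 306.6 m

306.6 m


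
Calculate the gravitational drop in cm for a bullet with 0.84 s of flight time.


drop = 0.5*g*t^2 = 0.5*9.81*0.84^2 = 3.46097 m ≈ 346.1 cm

346.1 cm


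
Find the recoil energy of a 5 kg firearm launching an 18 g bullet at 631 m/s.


v_r = m_p*v_p/m_gun = 0.018*631/5 = 2.2716 m/s, E_r = 0.5*m_gun*v_r^2 = 0.5*5*2.2716^2 = 12.9 J

12.9 J


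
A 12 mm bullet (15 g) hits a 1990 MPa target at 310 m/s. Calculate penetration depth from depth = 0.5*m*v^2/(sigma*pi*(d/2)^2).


A = pi*(d/2)^2 = pi*(12/2)^2 = 113.097 mm^2
E = 0.5*m*v^2 = 0.5*0.015*310^2 = 720.75 J
depth = E/(sigma*A) = 720.75 J / (1990 MPa * 113.097 mm^2) = 720.75/(1990 * 113.097) m = 0.00320243 m ≈ 3.202 mm

3.202 mm


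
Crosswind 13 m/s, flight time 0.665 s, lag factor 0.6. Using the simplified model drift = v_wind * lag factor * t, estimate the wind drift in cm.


drift = v_wind * lag * t = 13 * 0.6 * 0.665 = 5.187 m ≈ 518.7 cm

518.7 cm


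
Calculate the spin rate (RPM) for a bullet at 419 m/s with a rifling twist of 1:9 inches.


twist_m = 9*0.0254 = 0.2286 m
spin = v/twist = 419/0.2286 = 1832.896 rev/s
RPM = spin*60 = 1832.896*60 ≈ 109974 RPM

109974 RPM


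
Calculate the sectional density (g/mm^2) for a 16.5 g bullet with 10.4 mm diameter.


SD = m/d^2 = 16.5/10.4^2 = 0.1526 g/mm^2

0.1526 g/mm^2


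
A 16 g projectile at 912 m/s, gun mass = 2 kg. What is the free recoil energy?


v_r = m_p*v_p/m_gun = 0.016*912/2 = 7.296 m/s, E_r = 0.5*m_gun*v_r^2 = 0.5*2*7.296^2 = 53.23 J

53.23 J


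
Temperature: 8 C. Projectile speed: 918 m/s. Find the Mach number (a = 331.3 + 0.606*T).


a = 331.3 + 0.606*(8) = 336.148 m/s
M = v/a = 918/336.148 = 2.731

2.731


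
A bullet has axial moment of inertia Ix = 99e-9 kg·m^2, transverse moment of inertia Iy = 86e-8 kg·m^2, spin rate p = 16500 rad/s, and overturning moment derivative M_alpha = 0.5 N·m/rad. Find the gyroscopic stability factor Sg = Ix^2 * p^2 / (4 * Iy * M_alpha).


Sg = Ix^2 * p^2 / (4 * Iy * M_alpha) = (99e-9)^2 * 16500^2 / (4 * 86e-8 * 0.5) = 1.551

1.551


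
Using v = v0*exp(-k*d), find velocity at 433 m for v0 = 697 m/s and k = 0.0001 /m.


v = v0*exp(-k*d) = 697*exp(-0.0001*433) = 667.5 m/s

667.5 m/s


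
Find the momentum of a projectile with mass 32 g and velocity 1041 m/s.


p = m*v = 0.032*1041 = 33.31 kg·m/s

33.31 kg·m/s


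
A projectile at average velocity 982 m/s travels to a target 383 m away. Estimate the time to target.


t = d/v = 383/982 = 0.39 s

0.39 s


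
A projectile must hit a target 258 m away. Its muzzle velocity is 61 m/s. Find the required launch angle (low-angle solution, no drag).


sin(2*theta) = R*g/v0^2 = 258*9.81/61^2 = 0.680188, theta = arcsin(0.680188)/2 = 21.43°

21.43 degrees


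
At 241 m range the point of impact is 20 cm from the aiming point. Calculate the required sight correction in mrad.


1 mrad subtends 1 cm per 10 m of range, so adj = error_cm / (dist_m / 10) = 20 / (241/10) = 0.8299 mrad

0.8299 mrad


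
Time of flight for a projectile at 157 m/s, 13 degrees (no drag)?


T = 2*v0*sin(theta)/g = 2*157*sin(13°)/9.81 = 7.2 s

7.2 s


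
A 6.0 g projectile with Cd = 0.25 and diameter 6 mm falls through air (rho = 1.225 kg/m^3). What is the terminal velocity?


A = pi*(d/2)^2 = pi*(6/2000)^2 = 2.82743e-05 m^2
vt = sqrt(2mg/(Cd*rho*A)) = sqrt(2*0.006*9.81/(0.25 * 1.225 * 2.82743e-05)) = 116.6 m/s

116.6 m/s


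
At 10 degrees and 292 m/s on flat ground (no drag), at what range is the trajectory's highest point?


R = v0^2*sin(2*theta)/g = 292^2*sin(2*10°)/9.81 = 2972.68 m
apex_dist = R/2 = 2972.68/2 = 1486 m

1486 m


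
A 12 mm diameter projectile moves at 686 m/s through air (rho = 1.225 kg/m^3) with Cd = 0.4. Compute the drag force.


A = pi*(d/2)^2 = pi*(12/2000)^2 = 1.13097e-04 m^2
Fd = 0.5*Cd*rho*A*v^2 = 0.5*0.4*1.225*1.13097e-04*686^2 = 13.04 N

13.04 N


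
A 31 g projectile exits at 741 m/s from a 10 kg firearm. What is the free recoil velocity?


v_recoil = m_p * v_p / m_gun = 0.031 * 741 / 10 = 2.297 m/s

2.297 m/s


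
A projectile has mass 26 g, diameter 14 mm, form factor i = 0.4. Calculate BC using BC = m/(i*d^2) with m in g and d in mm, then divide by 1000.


BC = m/(i*d^2*1000) = 26/(0.4 * 14^2 * 1000) = 0.0003316

0.0003316


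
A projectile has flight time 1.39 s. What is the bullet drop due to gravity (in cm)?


drop = 0.5*g*t^2 = 0.5*9.81*1.39^2 = 9.47695 m ≈ 947.7 cm

947.7 cm


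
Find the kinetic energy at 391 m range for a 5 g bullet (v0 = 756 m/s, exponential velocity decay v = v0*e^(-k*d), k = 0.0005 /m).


v = v0*exp(-k*d) = 756*exp(-0.0005*391) = 621.752 m/s
E = 0.5*m*v^2 = 0.5*0.005*621.752^2 = 966.4 J

966.4 J


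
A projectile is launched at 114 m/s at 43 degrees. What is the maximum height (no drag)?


H = (v0*sin(theta))^2 / (2g) = (114*sin(43°))^2 / (2*9.81) = 308.1 m

308.1 m


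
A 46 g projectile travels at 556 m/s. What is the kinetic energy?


E = 0.5*m*v^2 = 0.5*0.046*556^2 = 7110 J

7110 J


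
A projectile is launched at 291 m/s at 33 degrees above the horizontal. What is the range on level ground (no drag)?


R = v0^2 * sin(2*theta) / g = 291^2 * sin(2*33°) / 9.81 = 7886 m

7886 m


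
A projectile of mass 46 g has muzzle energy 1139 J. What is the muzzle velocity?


v = sqrt(2*E/m) = sqrt(2*1139/0.046) = 222.5 m/s

222.5 m/s


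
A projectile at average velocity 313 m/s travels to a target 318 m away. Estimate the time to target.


t = d/v = 318/313 = 1.016 s

1.016 s


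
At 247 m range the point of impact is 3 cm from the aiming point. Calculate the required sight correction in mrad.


1 mrad subtends 1 cm per 10 m of range, so adj = error_cm / (dist_m / 10) = 3 / (247/10) = 0.1215 mrad

0.1215 mrad


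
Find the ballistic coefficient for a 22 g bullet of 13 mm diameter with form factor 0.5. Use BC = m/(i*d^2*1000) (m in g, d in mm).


BC = m/(i*d^2*1000) = 22/(0.5 * 13^2 * 1000) = 0.0002604

0.0002604


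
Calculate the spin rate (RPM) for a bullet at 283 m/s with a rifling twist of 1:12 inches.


twist_m = 12*0.0254 = 0.3048 m
spin = v/twist = 283/0.3048 = 928.4777 rev/s
RPM = spin*60 = 928.4777*60 ≈ 55709 RPM

55709 RPM


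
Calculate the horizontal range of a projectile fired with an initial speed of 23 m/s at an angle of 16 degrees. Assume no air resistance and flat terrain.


R = v0^2 * sin(2*theta) / g = 23^2 * sin(2*16°) / 9.81 = 28.58 m

28.58 m


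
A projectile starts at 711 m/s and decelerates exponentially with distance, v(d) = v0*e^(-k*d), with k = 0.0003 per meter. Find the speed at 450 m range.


v = v0*exp(-k*d) = 711*exp(-0.0003*450) = 621.2 m/s

621.2 m/s


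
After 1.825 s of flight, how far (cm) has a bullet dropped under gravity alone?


drop = 0.5*g*t^2 = 0.5*9.81*1.825^2 = 16.3367 m ≈ 1634 cm

1634 cm


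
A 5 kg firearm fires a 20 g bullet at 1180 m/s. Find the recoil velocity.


v_recoil = m_p * v_p / m_gun = 0.02 * 1180 / 5 = 4.72 m/s

4.72 m/s


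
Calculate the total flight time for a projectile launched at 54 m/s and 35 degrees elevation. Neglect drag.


T = 2*v0*sin(theta)/g = 2*54*sin(35°)/9.81 = 6.315 s

6.315 s


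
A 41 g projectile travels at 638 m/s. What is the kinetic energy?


E = 0.5*m*v^2 = 0.5*0.041*638^2 = 8344 J

8344 J


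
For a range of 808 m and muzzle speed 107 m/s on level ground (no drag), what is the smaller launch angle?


sin(2*theta) = R*g/v0^2 = 808*9.81/107^2 = 0.692329, theta = arcsin(0.692329)/2 = 21.91°

21.91 degrees


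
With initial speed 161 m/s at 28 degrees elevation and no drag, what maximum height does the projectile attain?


H = (v0*sin(theta))^2 / (2g) = (161*sin(28°))^2 / (2*9.81) = 291.2 m

291.2 m


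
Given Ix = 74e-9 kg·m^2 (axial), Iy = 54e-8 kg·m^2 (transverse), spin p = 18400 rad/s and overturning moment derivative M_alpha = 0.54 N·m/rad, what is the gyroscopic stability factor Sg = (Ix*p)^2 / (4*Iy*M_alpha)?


Sg = Ix^2 * p^2 / (4 * Iy * M_alpha) = (74e-9)^2 * 18400^2 / (4 * 54e-8 * 0.54) = 1.589

1.589


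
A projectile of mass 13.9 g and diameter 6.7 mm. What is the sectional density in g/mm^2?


SD = m/d^2 = 13.9/6.7^2 = 0.3096 g/mm^2

0.3096 g/mm^2


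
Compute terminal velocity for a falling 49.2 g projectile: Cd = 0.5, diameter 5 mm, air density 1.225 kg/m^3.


A = pi*(d/2)^2 = pi*(5/2000)^2 = 1.96350e-05 m^2
vt = sqrt(2mg/(Cd*rho*A)) = sqrt(2*0.0492*9.81/(0.5 * 1.225 * 1.96350e-05)) = 283.3 m/s

283.3 m/s


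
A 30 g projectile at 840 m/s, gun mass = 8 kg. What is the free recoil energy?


v_r = m_p*v_p/m_gun = 0.03*840/8 = 3.15 m/s, E_r = 0.5*m_gun*v_r^2 = 0.5*8*3.15^2 = 39.69 J

39.69 J


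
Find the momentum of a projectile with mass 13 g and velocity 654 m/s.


p = m*v = 0.013*654 = 8.502 kg·m/s

8.502 kg·m/s


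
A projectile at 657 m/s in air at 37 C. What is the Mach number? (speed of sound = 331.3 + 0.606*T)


a = 331.3 + 0.606*(37) = 353.722 m/s
M = v/a = 657/353.722 = 1.857

1.857


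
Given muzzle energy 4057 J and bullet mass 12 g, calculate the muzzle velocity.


v = sqrt(2*E/m) = sqrt(2*4057/0.012) = 822.3 m/s

822.3 m/s


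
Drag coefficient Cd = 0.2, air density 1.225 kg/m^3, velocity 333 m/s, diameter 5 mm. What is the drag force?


A = pi*(d/2)^2 = pi*(5/2000)^2 = 1.96350e-05 m^2
Fd = 0.5*Cd*rho*A*v^2 = 0.5*0.2*1.225*1.96350e-05*333^2 = 0.2667 N

0.2667 N


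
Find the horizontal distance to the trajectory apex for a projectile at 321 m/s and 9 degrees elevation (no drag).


R = v0^2*sin(2*theta)/g = 321^2*sin(2*9°)/9.81 = 3245.81 m
apex_dist = R/2 = 3245.81/2 = 1623 m

1623 m


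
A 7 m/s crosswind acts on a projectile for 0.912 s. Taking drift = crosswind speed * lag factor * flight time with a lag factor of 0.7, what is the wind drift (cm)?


drift = v_wind * lag * t = 7 * 0.7 * 0.912 = 4.4688 m ≈ 446.9 cm

446.9 cm


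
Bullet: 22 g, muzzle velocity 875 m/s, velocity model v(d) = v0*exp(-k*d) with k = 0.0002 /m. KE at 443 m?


v = v0*exp(-k*d) = 875*exp(-0.0002*443) = 800.81 m/s
E = 0.5*m*v^2 = 0.5*0.022*800.81^2 = 7054 J

7054 J


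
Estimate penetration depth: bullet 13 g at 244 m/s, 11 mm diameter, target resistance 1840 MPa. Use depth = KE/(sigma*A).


A = pi*(d/2)^2 = pi*(11/2)^2 = 95.0332 mm^2
E = 0.5*m*v^2 = 0.5*0.013*244^2 = 386.984 J
depth = E/(sigma*A) = 386.984 J / (1840 MPa * 95.0332 mm^2) = 386.984/(1840 * 95.0332) m = 0.00221309 m ≈ 2.213 mm

2.213 mm


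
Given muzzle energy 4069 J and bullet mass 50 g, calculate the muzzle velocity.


v = sqrt(2*E/m) = sqrt(2*4069/0.05) = 403.4 m/s

403.4 m/s


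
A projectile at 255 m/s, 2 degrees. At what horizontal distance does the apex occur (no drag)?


R = v0^2*sin(2*theta)/g = 255^2*sin(2*2°)/9.81 = 462.377 m
apex_dist = R/2 = 462.377/2 = 231.2 m

231.2 m


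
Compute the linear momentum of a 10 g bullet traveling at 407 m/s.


p = m*v = 0.01*407 = 4.07 kg·m/s

4.07 kg·m/s


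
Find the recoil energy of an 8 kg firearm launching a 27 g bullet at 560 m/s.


v_r = m_p*v_p/m_gun = 0.027*560/8 = 1.89 m/s, E_r = 0.5*m_gun*v_r^2 = 0.5*8*1.89^2 = 14.29 J

14.29 J


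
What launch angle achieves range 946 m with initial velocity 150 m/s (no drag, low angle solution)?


sin(2*theta) = R*g/v0^2 = 946*9.81/150^2 = 0.412456, theta = arcsin(0.412456)/2 = 12.18°

12.18 degrees


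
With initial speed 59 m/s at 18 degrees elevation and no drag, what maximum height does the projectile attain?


H = (v0*sin(theta))^2 / (2g) = (59*sin(18°))^2 / (2*9.81) = 16.94 m

16.94 m


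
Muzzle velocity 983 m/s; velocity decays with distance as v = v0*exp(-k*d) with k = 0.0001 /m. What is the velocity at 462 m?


v = v0*exp(-k*d) = 983*exp(-0.0001*462) = 938.6 m/s

938.6 m/s


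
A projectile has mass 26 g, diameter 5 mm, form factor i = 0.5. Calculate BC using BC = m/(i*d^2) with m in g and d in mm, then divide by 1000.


BC = m/(i*d^2*1000) = 26/(0.5 * 5^2 * 1000) = 0.00208

0.00208


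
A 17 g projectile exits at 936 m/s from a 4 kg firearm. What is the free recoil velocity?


v_recoil = m_p * v_p / m_gun = 0.017 * 936 / 4 = 3.978 m/s

3.978 m/s


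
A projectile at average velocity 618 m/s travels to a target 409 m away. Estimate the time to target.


t = d/v = 409/618 = 0.6618 s

0.6618 s


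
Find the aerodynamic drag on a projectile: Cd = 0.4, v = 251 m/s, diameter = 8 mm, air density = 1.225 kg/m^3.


A = pi*(d/2)^2 = pi*(8/2000)^2 = 5.02655e-05 m^2
Fd = 0.5*Cd*rho*A*v^2 = 0.5*0.4*1.225*5.02655e-05*251^2 = 0.7759 N

0.7759 N


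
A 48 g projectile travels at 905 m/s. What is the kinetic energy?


E = 0.5*m*v^2 = 0.5*0.048*905^2 = 19657 J

19657 J


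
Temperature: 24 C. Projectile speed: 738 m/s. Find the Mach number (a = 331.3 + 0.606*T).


a = 331.3 + 0.606*(24) = 345.844 m/s
M = v/a = 738/345.844 = 2.134

2.134


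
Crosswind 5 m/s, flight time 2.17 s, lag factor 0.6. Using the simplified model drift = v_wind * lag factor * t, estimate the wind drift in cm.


drift = v_wind * lag * t = 5 * 0.6 * 2.17 = 6.51 m ≈ 651 cm

651 cm


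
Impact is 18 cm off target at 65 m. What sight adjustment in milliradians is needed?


1 mrad subtends 1 cm per 10 m of range, so adj = error_cm / (dist_m / 10) = 18 / (65/10) = 2.769 mrad

2.769 mrad


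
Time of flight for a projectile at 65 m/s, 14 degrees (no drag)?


T = 2*v0*sin(theta)/g = 2*65*sin(14°)/9.81 = 3.206 s

3.206 s


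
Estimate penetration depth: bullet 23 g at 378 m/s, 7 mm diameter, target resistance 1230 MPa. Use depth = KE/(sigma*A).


A = pi*(d/2)^2 = pi*(7/2)^2 = 38.4845 mm^2
E = 0.5*m*v^2 = 0.5*0.023*378^2 = 1643.17 J
depth = E/(sigma*A) = 1643.17 J / (1230 MPa * 38.4845 mm^2) = 1643.17/(1230 * 38.4845) m = 0.0347129 m ≈ 34.71 mm

34.71 mm


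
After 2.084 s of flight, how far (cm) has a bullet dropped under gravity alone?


drop = 0.5*g*t^2 = 0.5*9.81*2.084^2 = 21.3027 m ≈ 2130 cm

2130 cm


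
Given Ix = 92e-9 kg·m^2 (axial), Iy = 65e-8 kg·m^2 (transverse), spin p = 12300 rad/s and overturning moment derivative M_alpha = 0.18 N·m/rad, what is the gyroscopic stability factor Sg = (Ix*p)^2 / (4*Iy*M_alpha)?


Sg = Ix^2 * p^2 / (4 * Iy * M_alpha) = (92e-9)^2 * 12300^2 / (4 * 65e-8 * 0.18) = 2.736

2.736


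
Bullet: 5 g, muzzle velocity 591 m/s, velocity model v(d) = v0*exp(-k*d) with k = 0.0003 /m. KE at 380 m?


v = v0*exp(-k*d) = 591*exp(-0.0003*380) = 527.324 m/s
E = 0.5*m*v^2 = 0.5*0.005*527.324^2 = 695.2 J

695.2 J


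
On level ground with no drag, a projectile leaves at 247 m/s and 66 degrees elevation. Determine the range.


R = v0^2 * sin(2*theta) / g = 247^2 * sin(2*66°) / 9.81 = 4622 m

4622 m


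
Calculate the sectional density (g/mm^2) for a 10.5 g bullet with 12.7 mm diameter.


SD = m/d^2 = 10.5/12.7^2 = 0.0651 g/mm^2

0.0651 g/mm^2


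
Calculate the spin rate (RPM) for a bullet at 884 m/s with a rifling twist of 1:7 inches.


twist_m = 7*0.0254 = 0.1778 m
spin = v/twist = 884/0.1778 = 4971.879 rev/s
RPM = spin*60 = 4971.879*60 ≈ 298313 RPM

298313 RPM


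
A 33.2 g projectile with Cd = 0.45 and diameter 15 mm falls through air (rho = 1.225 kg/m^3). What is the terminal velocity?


A = pi*(d/2)^2 = pi*(15/2000)^2 = 1.76715e-04 m^2
vt = sqrt(2mg/(Cd*rho*A)) = sqrt(2*0.0332*9.81/(0.45 * 1.225 * 1.76715e-04)) = 81.77 m/s

81.77 m/s


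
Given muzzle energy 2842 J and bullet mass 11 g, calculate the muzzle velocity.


v = sqrt(2*E/m) = sqrt(2*2842/0.011) = 718.8 m/s

718.8 m/s


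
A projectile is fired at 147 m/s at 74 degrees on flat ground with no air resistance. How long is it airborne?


T = 2*v0*sin(theta)/g = 2*147*sin(74°)/9.81 = 28.81 s

28.81 s


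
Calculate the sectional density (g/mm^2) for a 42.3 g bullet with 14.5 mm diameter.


SD = m/d^2 = 42.3/14.5^2 = 0.2012 g/mm^2

0.2012 g/mm^2


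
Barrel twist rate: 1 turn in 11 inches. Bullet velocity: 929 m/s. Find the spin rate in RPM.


twist_m = 11*0.0254 = 0.2794 m
spin = v/twist = 929/0.2794 = 3324.982 rev/s
RPM = spin*60 = 3324.982*60 ≈ 199499 RPM

199499 RPM


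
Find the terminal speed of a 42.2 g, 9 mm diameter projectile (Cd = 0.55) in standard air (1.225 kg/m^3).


A = pi*(d/2)^2 = pi*(9/2000)^2 = 6.36173e-05 m^2
vt = sqrt(2mg/(Cd*rho*A)) = sqrt(2*0.0422*9.81/(0.55 * 1.225 * 6.36173e-05)) = 139 m/s

139 m/s


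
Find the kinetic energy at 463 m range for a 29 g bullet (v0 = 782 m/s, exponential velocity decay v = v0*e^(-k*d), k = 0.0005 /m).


v = v0*exp(-k*d) = 782*exp(-0.0005*463) = 620.394 m/s
E = 0.5*m*v^2 = 0.5*0.029*620.394^2 = 5581 J

5581 J


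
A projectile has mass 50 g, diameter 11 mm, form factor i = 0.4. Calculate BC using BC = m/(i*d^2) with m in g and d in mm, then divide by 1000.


BC = m/(i*d^2*1000) = 50/(0.4 * 11^2 * 1000) = 0.001033

0.001033


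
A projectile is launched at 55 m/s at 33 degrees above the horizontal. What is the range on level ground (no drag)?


R = v0^2 * sin(2*theta) / g = 55^2 * sin(2*33°) / 9.81 = 281.7 m

281.7 m


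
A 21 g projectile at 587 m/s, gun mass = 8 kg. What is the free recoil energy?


v_r = m_p*v_p/m_gun = 0.021*587/8 = 1.54087 m/s, E_r = 0.5*m_gun*v_r^2 = 0.5*8*1.54087^2 = 9.497 J

9.497 J


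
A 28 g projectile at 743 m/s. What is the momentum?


p = m*v = 0.028*743 = 20.8 kg·m/s

20.8 kg·m/s


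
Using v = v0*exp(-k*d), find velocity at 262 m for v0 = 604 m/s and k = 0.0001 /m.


v = v0*exp(-k*d) = 604*exp(-0.0001*262) = 588.4 m/s

588.4 m/s


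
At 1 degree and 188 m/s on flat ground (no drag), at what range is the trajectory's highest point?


R = v0^2*sin(2*theta)/g = 188^2*sin(2*1°)/9.81 = 125.738 m
apex_dist = R/2 = 125.738/2 = 62.87 m

62.87 m


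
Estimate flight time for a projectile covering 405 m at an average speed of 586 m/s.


t = d/v = 405/586 = 0.6911 s

0.6911 s


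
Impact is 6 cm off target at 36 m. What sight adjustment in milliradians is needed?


1 mrad subtends 1 cm per 10 m of range, so adj = error_cm / (dist_m / 10) = 6 / (36/10) = 1.667 mrad

1.667 mrad


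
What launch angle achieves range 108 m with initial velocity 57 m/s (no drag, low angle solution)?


sin(2*theta) = R*g/v0^2 = 108*9.81/57^2 = 0.326094, theta = arcsin(0.326094)/2 = 9.516°

9.516 degrees


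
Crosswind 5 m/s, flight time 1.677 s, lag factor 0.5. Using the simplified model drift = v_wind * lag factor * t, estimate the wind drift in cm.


drift = v_wind * lag * t = 5 * 0.5 * 1.677 = 4.1925 m ≈ 419.2 cm

419.2 cm


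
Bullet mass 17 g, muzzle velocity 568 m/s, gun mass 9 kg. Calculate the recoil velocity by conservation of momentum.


v_recoil = m_p * v_p / m_gun = 0.017 * 568 / 9 = 1.073 m/s

1.073 m/s


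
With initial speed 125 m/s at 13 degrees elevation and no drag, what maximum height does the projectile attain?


H = (v0*sin(theta))^2 / (2g) = (125*sin(13°))^2 / (2*9.81) = 40.3 m

40.3 m


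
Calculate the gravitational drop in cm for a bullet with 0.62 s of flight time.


drop = 0.5*g*t^2 = 0.5*9.81*0.62^2 = 1.88548 m ≈ 188.5 cm

188.5 cm


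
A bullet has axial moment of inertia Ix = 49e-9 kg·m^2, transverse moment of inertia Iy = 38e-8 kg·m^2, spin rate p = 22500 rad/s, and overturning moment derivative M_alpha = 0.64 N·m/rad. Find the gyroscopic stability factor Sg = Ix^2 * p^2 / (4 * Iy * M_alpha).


Sg = Ix^2 * p^2 / (4 * Iy * M_alpha) = (49e-9)^2 * 22500^2 / (4 * 38e-8 * 0.64) = 1.249

1.249


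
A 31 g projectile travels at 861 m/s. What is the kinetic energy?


E = 0.5*m*v^2 = 0.5*0.031*861^2 = 11490 J

11490 J


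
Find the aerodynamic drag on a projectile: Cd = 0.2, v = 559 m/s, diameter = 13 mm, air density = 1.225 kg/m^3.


A = pi*(d/2)^2 = pi*(13/2000)^2 = 1.32732e-04 m^2
Fd = 0.5*Cd*rho*A*v^2 = 0.5*0.2*1.225*1.32732e-04*559^2 = 5.081 N

5.081 N


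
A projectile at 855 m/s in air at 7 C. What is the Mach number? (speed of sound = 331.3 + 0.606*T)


a = 331.3 + 0.606*(7) = 335.542 m/s
M = v/a = 855/335.542 = 2.548

2.548


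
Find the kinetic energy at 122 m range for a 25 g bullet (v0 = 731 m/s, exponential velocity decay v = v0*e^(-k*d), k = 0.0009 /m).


v = v0*exp(-k*d) = 731*exp(-0.0009*122) = 654.986 m/s
E = 0.5*m*v^2 = 0.5*0.025*654.986^2 = 5363 J

5363 J


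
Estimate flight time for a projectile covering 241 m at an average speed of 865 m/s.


t = d/v = 241/865 = 0.2786 s

0.2786 s


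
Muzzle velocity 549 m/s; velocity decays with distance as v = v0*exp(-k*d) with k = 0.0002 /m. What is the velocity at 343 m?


v = v0*exp(-k*d) = 549*exp(-0.0002*343) = 512.6 m/s

512.6 m/s


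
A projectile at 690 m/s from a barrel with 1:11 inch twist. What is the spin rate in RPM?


twist_m = 11*0.0254 = 0.2794 m
spin = v/twist = 690/0.2794 = 2469.578 rev/s
RPM = spin*60 = 2469.578*60 ≈ 148175 RPM

148175 RPM


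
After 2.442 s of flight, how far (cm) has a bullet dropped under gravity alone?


drop = 0.5*g*t^2 = 0.5*9.81*2.442^2 = 29.2503 m ≈ 2925 cm

2925 cm


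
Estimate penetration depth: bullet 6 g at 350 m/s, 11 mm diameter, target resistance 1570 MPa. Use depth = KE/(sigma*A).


A = pi*(d/2)^2 = pi*(11/2)^2 = 95.0332 mm^2
E = 0.5*m*v^2 = 0.5*0.006*350^2 = 367.5 J
depth = E/(sigma*A) = 367.5 J / (1570 MPa * 95.0332 mm^2) = 367.5/(1570 * 95.0332) m = 0.0024631 m ≈ 2.463 mm

2.463 mm


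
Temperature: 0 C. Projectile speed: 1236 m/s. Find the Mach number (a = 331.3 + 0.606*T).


a = 331.3 + 0.606*(0) = 331.3 m/s
M = v/a = 1236/331.3 = 3.731

3.731


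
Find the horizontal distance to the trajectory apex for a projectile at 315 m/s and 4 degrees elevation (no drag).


R = v0^2*sin(2*theta)/g = 315^2*sin(2*4°)/9.81 = 1407.69 m
apex_dist = R/2 = 1407.69/2 = 703.8 m

703.8 m


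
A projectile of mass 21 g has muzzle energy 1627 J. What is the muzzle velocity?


v = sqrt(2*E/m) = sqrt(2*1627/0.021) = 393.6 m/s

393.6 m/s


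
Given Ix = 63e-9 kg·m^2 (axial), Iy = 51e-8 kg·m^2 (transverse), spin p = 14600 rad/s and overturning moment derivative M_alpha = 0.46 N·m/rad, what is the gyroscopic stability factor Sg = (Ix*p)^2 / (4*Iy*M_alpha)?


Sg = Ix^2 * p^2 / (4 * Iy * M_alpha) = (63e-9)^2 * 14600^2 / (4 * 51e-8 * 0.46) = 0.9016

0.9016


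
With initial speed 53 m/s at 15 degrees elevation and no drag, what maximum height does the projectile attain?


H = (v0*sin(theta))^2 / (2g) = (53*sin(15°))^2 / (2*9.81) = 9.591 m

9.591 m


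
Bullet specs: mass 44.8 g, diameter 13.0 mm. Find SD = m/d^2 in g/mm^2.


SD = m/d^2 = 44.8/13.0^2 = 0.2651 g/mm^2

0.2651 g/mm^2


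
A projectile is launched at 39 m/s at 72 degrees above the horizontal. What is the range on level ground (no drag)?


R = v0^2 * sin(2*theta) / g = 39^2 * sin(2*72°) / 9.81 = 91.13 m

91.13 m


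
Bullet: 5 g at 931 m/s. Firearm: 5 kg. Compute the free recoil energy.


v_r = m_p*v_p/m_gun = 0.005*931/5 = 0.931 m/s, E_r = 0.5*m_gun*v_r^2 = 0.5*5*0.931^2 = 2.167 J

2.167 J


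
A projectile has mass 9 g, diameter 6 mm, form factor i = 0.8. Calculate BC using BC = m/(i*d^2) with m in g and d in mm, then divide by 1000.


BC = m/(i*d^2*1000) = 9/(0.8 * 6^2 * 1000) = 0.0003125

0.0003125


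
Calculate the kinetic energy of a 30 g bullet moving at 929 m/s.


E = 0.5*m*v^2 = 0.5*0.03*929^2 = 12946 J

12946 J


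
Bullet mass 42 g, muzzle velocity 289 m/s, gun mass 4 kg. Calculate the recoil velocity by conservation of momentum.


v_recoil = m_p * v_p / m_gun = 0.042 * 289 / 4 = 3.034 m/s

3.034 m/s


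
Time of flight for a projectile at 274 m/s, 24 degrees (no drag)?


T = 2*v0*sin(theta)/g = 2*274*sin(24°)/9.81 = 22.72 s

22.72 s


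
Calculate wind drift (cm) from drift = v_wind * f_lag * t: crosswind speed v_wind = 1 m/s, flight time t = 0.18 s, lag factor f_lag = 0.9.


drift = v_wind * lag * t = 1 * 0.9 * 0.18 = 0.162 m ≈ 16.2 cm

16.2 cm


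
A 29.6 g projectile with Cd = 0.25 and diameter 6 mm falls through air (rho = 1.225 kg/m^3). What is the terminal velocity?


A = pi*(d/2)^2 = pi*(6/2000)^2 = 2.82743e-05 m^2
vt = sqrt(2mg/(Cd*rho*A)) = sqrt(2*0.0296*9.81/(0.25 * 1.225 * 2.82743e-05)) = 259 m/s

259 m/s


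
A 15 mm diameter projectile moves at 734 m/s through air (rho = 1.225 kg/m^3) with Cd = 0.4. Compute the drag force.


A = pi*(d/2)^2 = pi*(15/2000)^2 = 1.76715e-04 m^2
Fd = 0.5*Cd*rho*A*v^2 = 0.5*0.4*1.225*1.76715e-04*734^2 = 23.33 N

23.33 N


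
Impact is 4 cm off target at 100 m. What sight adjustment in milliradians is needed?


1 mrad subtends 1 cm per 10 m of range, so adj = error_cm / (dist_m / 10) = 4 / (100/10) = 0.4 mrad

0.4 mrad


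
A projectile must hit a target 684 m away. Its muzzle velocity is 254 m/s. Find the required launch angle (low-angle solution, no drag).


sin(2*theta) = R*g/v0^2 = 684*9.81/254^2 = 0.104006, theta = arcsin(0.104006)/2 = 2.985°

2.985 degrees


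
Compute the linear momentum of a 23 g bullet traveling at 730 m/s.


p = m*v = 0.023*730 = 16.79 kg·m/s

16.79 kg·m/s


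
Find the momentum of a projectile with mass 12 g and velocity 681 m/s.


p = m*v = 0.012*681 = 8.172 kg·m/s

8.172 kg·m/s


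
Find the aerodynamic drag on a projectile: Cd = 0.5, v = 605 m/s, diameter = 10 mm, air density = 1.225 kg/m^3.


A = pi*(d/2)^2 = pi*(10/2000)^2 = 7.85398e-05 m^2
Fd = 0.5*Cd*rho*A*v^2 = 0.5*0.5*1.225*7.85398e-05*605^2 = 8.804 N

8.804 N


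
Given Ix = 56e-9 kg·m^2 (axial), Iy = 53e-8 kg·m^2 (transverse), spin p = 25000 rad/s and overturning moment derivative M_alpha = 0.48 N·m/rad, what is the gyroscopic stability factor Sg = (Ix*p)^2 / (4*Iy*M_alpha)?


Sg = Ix^2 * p^2 / (4 * Iy * M_alpha) = (56e-9)^2 * 25000^2 / (4 * 53e-8 * 0.48) = 1.926

1.926


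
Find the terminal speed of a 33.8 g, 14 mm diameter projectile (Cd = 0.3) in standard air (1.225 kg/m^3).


A = pi*(d/2)^2 = pi*(14/2000)^2 = 1.53938e-04 m^2
vt = sqrt(2mg/(Cd*rho*A)) = sqrt(2*0.0338*9.81/(0.3 * 1.225 * 1.53938e-04)) = 108.3 m/s

108.3 m/s


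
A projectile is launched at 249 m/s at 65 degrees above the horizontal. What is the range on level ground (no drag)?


R = v0^2 * sin(2*theta) / g = 249^2 * sin(2*65°) / 9.81 = 4842 m

4842 m


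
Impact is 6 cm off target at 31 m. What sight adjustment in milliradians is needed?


1 mrad subtends 1 cm per 10 m of range, so adj = error_cm / (dist_m / 10) = 6 / (31/10) = 1.935 mrad

1.935 mrad


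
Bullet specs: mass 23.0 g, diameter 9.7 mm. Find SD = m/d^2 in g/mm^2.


SD = m/d^2 = 23.0/9.7^2 = 0.2444 g/mm^2

0.2444 g/mm^2


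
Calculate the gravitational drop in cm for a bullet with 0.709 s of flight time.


drop = 0.5*g*t^2 = 0.5*9.81*0.709^2 = 2.46565 m ≈ 246.6 cm

246.6 cm


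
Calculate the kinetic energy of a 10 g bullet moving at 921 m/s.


E = 0.5*m*v^2 = 0.5*0.01*921^2 = 4241 J

4241 J


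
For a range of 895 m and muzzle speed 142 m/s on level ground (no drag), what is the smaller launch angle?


sin(2*theta) = R*g/v0^2 = 895*9.81/142^2 = 0.435427, theta = arcsin(0.435427)/2 = 12.91°

12.91 degrees


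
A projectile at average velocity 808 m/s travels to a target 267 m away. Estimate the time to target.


t = d/v = 267/808 = 0.3304 s

0.3304 s


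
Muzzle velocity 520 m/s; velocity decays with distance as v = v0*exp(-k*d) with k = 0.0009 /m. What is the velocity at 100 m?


v = v0*exp(-k*d) = 520*exp(-0.0009*100) = 475.2 m/s

475.2 m/s


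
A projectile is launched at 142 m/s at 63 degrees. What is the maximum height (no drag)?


H = (v0*sin(theta))^2 / (2g) = (142*sin(63°))^2 / (2*9.81) = 815.9 m

815.9 m


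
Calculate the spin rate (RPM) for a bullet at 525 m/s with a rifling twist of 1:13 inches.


twist_m = 13*0.0254 = 0.3302 m
spin = v/twist = 525/0.3302 = 1589.945 rev/s
RPM = spin*60 = 1589.945*60 ≈ 95397 RPM

95397 RPM


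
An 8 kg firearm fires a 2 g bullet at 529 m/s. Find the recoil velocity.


v_recoil = m_p * v_p / m_gun = 0.002 * 529 / 8 = 0.1323 m/s

0.1323 m/s


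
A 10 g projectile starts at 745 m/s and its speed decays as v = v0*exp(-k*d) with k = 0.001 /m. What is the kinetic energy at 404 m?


v = v0*exp(-k*d) = 745*exp(-0.001*404) = 497.395 m/s
E = 0.5*m*v^2 = 0.5*0.01*497.395^2 = 1237 J

1237 J


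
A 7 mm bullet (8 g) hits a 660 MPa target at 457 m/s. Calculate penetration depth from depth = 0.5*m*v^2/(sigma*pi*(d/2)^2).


A = pi*(d/2)^2 = pi*(7/2)^2 = 38.4845 mm^2
E = 0.5*m*v^2 = 0.5*0.008*457^2 = 835.396 J
depth = E/(sigma*A) = 835.396 J / (660 MPa * 38.4845 mm^2) = 835.396/(660 * 38.4845) m = 0.0328899 m ≈ 32.89 mm

32.89 mm


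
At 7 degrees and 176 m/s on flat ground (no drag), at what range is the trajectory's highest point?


R = v0^2*sin(2*theta)/g = 176^2*sin(2*7°)/9.81 = 763.891 m
apex_dist = R/2 = 763.891/2 = 381.9 m

381.9 m


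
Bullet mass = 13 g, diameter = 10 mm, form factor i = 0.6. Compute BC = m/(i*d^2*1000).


BC = m/(i*d^2*1000) = 13/(0.6 * 10^2 * 1000) = 0.0002167

0.0002167


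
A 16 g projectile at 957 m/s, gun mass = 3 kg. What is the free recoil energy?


v_r = m_p*v_p/m_gun = 0.016*957/3 = 5.104 m/s, E_r = 0.5*m_gun*v_r^2 = 0.5*3*5.104^2 = 39.08 J

39.08 J


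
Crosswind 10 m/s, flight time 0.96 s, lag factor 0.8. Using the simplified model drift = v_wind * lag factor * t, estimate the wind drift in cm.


drift = v_wind * lag * t = 10 * 0.8 * 0.96 = 7.68 m ≈ 768 cm

768 cm


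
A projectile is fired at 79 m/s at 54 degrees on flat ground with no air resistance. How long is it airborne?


T = 2*v0*sin(theta)/g = 2*79*sin(54°)/9.81 = 13.03 s

13.03 s


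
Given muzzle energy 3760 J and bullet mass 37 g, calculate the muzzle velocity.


v = sqrt(2*E/m) = sqrt(2*3760/0.037) = 450.8 m/s

450.8 m/s


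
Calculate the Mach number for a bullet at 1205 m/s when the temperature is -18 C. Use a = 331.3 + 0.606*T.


a = 331.3 + 0.606*(-18) = 320.392 m/s
M = v/a = 1205/320.392 = 3.761

3.761


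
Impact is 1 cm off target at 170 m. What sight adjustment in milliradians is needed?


1 mrad subtends 1 cm per 10 m of range, so adj = error_cm / (dist_m / 10) = 1 / (170/10) = 0.05882 mrad

0.05882 mrad


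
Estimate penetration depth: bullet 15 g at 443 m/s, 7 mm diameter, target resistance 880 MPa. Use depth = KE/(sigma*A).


A = pi*(d/2)^2 = pi*(7/2)^2 = 38.4845 mm^2
E = 0.5*m*v^2 = 0.5*0.015*443^2 = 1471.87 J
depth = E/(sigma*A) = 1471.87 J / (880 MPa * 38.4845 mm^2) = 1471.87/(880 * 38.4845) m = 0.043461 m ≈ 43.46 mm

43.46 mm


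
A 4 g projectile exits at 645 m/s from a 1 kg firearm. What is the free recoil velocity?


v_recoil = m_p * v_p / m_gun = 0.004 * 645 / 1 = 2.58 m/s

2.58 m/s


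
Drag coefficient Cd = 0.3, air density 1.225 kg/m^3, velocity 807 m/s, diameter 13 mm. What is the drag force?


A = pi*(d/2)^2 = pi*(13/2000)^2 = 1.32732e-04 m^2
Fd = 0.5*Cd*rho*A*v^2 = 0.5*0.3*1.225*1.32732e-04*807^2 = 15.88 N

15.88 N


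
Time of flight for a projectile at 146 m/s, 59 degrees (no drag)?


T = 2*v0*sin(theta)/g = 2*146*sin(59°)/9.81 = 25.51 s

25.51 s


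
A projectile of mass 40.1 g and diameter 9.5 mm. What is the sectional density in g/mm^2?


SD = m/d^2 = 40.1/9.5^2 = 0.4443 g/mm^2

0.4443 g/mm^2


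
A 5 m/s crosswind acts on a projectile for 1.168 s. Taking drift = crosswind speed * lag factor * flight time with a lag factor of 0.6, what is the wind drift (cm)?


drift = v_wind * lag * t = 5 * 0.6 * 1.168 = 3.504 m ≈ 350.4 cm

350.4 cm


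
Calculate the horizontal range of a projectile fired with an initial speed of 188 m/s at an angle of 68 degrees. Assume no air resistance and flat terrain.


R = v0^2 * sin(2*theta) / g = 188^2 * sin(2*68°) / 9.81 = 2503 m

2503 m


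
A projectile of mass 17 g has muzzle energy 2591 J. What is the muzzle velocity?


v = sqrt(2*E/m) = sqrt(2*2591/0.017) = 552.1 m/s

552.1 m/s


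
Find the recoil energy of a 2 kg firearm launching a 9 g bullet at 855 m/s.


v_r = m_p*v_p/m_gun = 0.009*855/2 = 3.8475 m/s, E_r = 0.5*m_gun*v_r^2 = 0.5*2*3.8475^2 = 14.8 J

14.8 J


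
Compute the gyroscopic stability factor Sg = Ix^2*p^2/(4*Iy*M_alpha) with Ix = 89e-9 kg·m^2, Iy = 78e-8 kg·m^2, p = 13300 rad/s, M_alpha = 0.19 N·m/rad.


Sg = Ix^2 * p^2 / (4 * Iy * M_alpha) = (89e-9)^2 * 13300^2 / (4 * 78e-8 * 0.19) = 2.364

2.364


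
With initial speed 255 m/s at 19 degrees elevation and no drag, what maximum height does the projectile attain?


H = (v0*sin(theta))^2 / (2g) = (255*sin(19°))^2 / (2*9.81) = 351.3 m

351.3 m


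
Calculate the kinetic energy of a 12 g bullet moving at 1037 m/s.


E = 0.5*m*v^2 = 0.5*0.012*1037^2 = 6452 J

6452 J


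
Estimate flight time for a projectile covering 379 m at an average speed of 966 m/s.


t = d/v = 379/966 = 0.3923 s

0.3923 s


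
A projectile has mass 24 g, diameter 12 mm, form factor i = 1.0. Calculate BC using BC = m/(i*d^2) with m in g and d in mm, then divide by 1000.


BC = m/(i*d^2*1000) = 24/(1.0 * 12^2 * 1000) = 0.0001667

0.0001667


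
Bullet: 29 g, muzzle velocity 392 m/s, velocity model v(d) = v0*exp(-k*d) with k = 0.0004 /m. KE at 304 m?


v = v0*exp(-k*d) = 392*exp(-0.0004*304) = 347.117 m/s
E = 0.5*m*v^2 = 0.5*0.029*347.117^2 = 1747 J

1747 J


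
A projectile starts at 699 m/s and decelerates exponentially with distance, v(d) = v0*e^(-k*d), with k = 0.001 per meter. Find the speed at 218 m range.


v = v0*exp(-k*d) = 699*exp(-0.001*218) = 562.1 m/s

562.1 m/s


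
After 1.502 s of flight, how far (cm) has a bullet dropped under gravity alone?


drop = 0.5*g*t^2 = 0.5*9.81*1.502^2 = 11.0657 m ≈ 1107 cm

1107 cm


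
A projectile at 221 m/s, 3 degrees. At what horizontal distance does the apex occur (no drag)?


R = v0^2*sin(2*theta)/g = 221^2*sin(2*3°)/9.81 = 520.415 m
apex_dist = R/2 = 520.415/2 = 260.2 m

260.2 m


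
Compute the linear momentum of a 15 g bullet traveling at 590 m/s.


p = m*v = 0.015*590 = 8.85 kg·m/s

8.85 kg·m/s


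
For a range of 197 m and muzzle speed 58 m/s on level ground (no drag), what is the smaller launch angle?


sin(2*theta) = R*g/v0^2 = 197*9.81/58^2 = 0.574486, theta = arcsin(0.574486)/2 = 17.53°

17.53 degrees


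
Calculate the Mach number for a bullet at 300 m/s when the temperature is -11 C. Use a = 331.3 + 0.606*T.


a = 331.3 + 0.606*(-11) = 324.634 m/s
M = v/a = 300/324.634 = 0.9241

0.9241


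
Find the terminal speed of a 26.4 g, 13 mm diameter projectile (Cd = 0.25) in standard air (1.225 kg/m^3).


A = pi*(d/2)^2 = pi*(13/2000)^2 = 1.32732e-04 m^2
vt = sqrt(2mg/(Cd*rho*A)) = sqrt(2*0.0264*9.81/(0.25 * 1.225 * 1.32732e-04)) = 112.9 m/s

112.9 m/s


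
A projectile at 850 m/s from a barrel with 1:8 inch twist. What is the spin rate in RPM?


twist_m = 8*0.0254 = 0.2032 m
spin = v/twist = 850/0.2032 = 4183.071 rev/s
RPM = spin*60 = 4183.071*60 ≈ 250984 RPM

250984 RPM
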